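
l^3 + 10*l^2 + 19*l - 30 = (l - 1)*(l + 5)*(l + 6)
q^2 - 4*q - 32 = (q - 8)*(q + 4)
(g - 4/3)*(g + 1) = g^2 - g/3 - 4/3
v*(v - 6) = v^2 - 6*v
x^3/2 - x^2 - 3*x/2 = x*(x/2 + 1/2)*(x - 3)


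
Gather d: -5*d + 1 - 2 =-5*d - 1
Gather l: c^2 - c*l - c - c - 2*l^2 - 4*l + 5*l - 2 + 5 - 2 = c^2 - 2*c - 2*l^2 + l*(1 - c) + 1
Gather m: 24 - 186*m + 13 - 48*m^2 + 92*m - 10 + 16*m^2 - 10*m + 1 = -32*m^2 - 104*m + 28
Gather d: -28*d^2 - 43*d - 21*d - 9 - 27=-28*d^2 - 64*d - 36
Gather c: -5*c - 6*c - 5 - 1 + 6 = -11*c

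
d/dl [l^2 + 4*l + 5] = 2*l + 4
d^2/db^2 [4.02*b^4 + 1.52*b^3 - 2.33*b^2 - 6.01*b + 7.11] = 48.24*b^2 + 9.12*b - 4.66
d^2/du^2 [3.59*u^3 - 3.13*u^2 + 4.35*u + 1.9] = 21.54*u - 6.26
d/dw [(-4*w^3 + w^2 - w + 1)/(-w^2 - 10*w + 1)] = (4*w^4 + 80*w^3 - 23*w^2 + 4*w + 9)/(w^4 + 20*w^3 + 98*w^2 - 20*w + 1)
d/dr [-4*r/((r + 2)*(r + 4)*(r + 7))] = 4*(2*r^3 + 13*r^2 - 56)/(r^6 + 26*r^5 + 269*r^4 + 1412*r^3 + 3956*r^2 + 5600*r + 3136)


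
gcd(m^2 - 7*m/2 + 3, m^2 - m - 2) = m - 2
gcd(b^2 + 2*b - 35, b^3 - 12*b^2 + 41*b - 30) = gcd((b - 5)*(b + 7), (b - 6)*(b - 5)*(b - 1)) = b - 5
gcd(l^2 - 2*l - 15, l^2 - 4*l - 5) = l - 5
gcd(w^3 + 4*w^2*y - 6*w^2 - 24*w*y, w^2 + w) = w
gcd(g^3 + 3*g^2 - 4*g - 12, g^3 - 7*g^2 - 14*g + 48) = g^2 + g - 6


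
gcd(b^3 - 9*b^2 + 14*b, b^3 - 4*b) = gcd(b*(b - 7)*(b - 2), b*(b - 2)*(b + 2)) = b^2 - 2*b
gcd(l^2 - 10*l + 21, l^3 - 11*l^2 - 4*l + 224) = l - 7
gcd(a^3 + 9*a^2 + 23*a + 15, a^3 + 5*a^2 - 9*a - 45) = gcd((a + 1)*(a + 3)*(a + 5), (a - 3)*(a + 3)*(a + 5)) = a^2 + 8*a + 15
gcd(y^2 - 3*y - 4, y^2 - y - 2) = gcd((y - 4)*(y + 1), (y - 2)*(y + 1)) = y + 1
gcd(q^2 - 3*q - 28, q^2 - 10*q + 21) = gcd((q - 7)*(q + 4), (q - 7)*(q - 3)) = q - 7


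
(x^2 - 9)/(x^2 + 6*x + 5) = (x^2 - 9)/(x^2 + 6*x + 5)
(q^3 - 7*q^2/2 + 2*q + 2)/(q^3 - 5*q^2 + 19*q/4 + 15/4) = 2*(q^2 - 4*q + 4)/(2*q^2 - 11*q + 15)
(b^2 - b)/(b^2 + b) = (b - 1)/(b + 1)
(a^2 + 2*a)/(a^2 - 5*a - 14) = a/(a - 7)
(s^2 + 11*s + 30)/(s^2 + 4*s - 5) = (s + 6)/(s - 1)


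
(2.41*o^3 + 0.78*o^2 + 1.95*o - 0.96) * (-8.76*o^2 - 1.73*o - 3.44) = -21.1116*o^5 - 11.0021*o^4 - 26.7218*o^3 + 2.3529*o^2 - 5.0472*o + 3.3024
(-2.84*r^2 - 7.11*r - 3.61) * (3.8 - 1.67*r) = 4.7428*r^3 + 1.0817*r^2 - 20.9893*r - 13.718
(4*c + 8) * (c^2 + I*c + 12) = 4*c^3 + 8*c^2 + 4*I*c^2 + 48*c + 8*I*c + 96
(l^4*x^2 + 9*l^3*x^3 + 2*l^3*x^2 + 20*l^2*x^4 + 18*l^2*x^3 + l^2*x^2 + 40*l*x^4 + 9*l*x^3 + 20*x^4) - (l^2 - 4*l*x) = l^4*x^2 + 9*l^3*x^3 + 2*l^3*x^2 + 20*l^2*x^4 + 18*l^2*x^3 + l^2*x^2 - l^2 + 40*l*x^4 + 9*l*x^3 + 4*l*x + 20*x^4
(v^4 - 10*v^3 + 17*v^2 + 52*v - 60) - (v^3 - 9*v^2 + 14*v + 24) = v^4 - 11*v^3 + 26*v^2 + 38*v - 84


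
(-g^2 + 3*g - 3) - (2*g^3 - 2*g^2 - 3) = -2*g^3 + g^2 + 3*g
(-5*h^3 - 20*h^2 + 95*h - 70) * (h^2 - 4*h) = -5*h^5 + 175*h^3 - 450*h^2 + 280*h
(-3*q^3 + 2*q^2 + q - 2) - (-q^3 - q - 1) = -2*q^3 + 2*q^2 + 2*q - 1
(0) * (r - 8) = 0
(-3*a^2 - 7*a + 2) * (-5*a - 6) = 15*a^3 + 53*a^2 + 32*a - 12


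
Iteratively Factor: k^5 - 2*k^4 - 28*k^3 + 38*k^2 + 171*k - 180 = (k - 3)*(k^4 + k^3 - 25*k^2 - 37*k + 60) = (k - 3)*(k + 4)*(k^3 - 3*k^2 - 13*k + 15) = (k - 3)*(k - 1)*(k + 4)*(k^2 - 2*k - 15) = (k - 5)*(k - 3)*(k - 1)*(k + 4)*(k + 3)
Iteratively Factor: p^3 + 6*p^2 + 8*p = (p + 4)*(p^2 + 2*p) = p*(p + 4)*(p + 2)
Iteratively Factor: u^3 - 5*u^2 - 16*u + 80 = (u + 4)*(u^2 - 9*u + 20) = (u - 4)*(u + 4)*(u - 5)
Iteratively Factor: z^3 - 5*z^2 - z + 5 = (z + 1)*(z^2 - 6*z + 5) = (z - 1)*(z + 1)*(z - 5)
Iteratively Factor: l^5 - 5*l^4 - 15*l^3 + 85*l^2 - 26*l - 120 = (l - 2)*(l^4 - 3*l^3 - 21*l^2 + 43*l + 60) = (l - 2)*(l + 1)*(l^3 - 4*l^2 - 17*l + 60) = (l - 3)*(l - 2)*(l + 1)*(l^2 - l - 20) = (l - 5)*(l - 3)*(l - 2)*(l + 1)*(l + 4)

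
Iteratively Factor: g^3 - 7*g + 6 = (g + 3)*(g^2 - 3*g + 2) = (g - 1)*(g + 3)*(g - 2)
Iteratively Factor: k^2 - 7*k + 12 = (k - 3)*(k - 4)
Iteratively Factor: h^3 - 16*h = (h)*(h^2 - 16) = h*(h - 4)*(h + 4)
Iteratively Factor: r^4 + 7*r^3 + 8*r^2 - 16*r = (r - 1)*(r^3 + 8*r^2 + 16*r) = (r - 1)*(r + 4)*(r^2 + 4*r) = (r - 1)*(r + 4)^2*(r)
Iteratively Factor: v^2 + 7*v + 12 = (v + 4)*(v + 3)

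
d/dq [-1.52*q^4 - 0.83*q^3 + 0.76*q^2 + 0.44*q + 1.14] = -6.08*q^3 - 2.49*q^2 + 1.52*q + 0.44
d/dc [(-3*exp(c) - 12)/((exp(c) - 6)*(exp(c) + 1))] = 3*(exp(2*c) + 8*exp(c) - 14)*exp(c)/(exp(4*c) - 10*exp(3*c) + 13*exp(2*c) + 60*exp(c) + 36)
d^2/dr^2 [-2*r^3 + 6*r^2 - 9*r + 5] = 12 - 12*r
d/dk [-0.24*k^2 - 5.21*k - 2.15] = -0.48*k - 5.21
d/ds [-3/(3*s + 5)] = 9/(3*s + 5)^2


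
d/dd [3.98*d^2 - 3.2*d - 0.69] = 7.96*d - 3.2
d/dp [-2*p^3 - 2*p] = -6*p^2 - 2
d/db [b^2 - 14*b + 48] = 2*b - 14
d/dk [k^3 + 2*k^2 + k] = 3*k^2 + 4*k + 1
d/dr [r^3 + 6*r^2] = 3*r*(r + 4)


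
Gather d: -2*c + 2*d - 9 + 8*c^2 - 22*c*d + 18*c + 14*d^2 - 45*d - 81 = 8*c^2 + 16*c + 14*d^2 + d*(-22*c - 43) - 90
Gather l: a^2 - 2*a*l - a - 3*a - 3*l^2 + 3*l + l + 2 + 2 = a^2 - 4*a - 3*l^2 + l*(4 - 2*a) + 4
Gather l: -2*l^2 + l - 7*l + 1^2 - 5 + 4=-2*l^2 - 6*l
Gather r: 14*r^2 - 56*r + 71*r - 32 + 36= 14*r^2 + 15*r + 4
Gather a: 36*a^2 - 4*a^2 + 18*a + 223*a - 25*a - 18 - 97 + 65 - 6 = 32*a^2 + 216*a - 56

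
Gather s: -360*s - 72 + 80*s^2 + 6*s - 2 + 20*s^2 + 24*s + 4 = 100*s^2 - 330*s - 70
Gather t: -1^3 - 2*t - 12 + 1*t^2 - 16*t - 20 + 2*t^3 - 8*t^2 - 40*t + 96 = 2*t^3 - 7*t^2 - 58*t + 63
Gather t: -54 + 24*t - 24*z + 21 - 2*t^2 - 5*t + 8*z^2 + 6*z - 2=-2*t^2 + 19*t + 8*z^2 - 18*z - 35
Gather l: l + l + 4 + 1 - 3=2*l + 2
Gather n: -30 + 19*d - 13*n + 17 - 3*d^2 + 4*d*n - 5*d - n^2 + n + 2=-3*d^2 + 14*d - n^2 + n*(4*d - 12) - 11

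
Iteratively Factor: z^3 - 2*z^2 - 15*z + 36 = (z - 3)*(z^2 + z - 12) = (z - 3)^2*(z + 4)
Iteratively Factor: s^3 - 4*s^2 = (s - 4)*(s^2) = s*(s - 4)*(s)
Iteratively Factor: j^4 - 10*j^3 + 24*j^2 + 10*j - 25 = (j - 5)*(j^3 - 5*j^2 - j + 5) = (j - 5)^2*(j^2 - 1) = (j - 5)^2*(j + 1)*(j - 1)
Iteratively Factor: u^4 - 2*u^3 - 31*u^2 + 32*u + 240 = (u - 4)*(u^3 + 2*u^2 - 23*u - 60) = (u - 4)*(u + 3)*(u^2 - u - 20) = (u - 5)*(u - 4)*(u + 3)*(u + 4)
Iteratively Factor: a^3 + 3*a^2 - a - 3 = (a + 1)*(a^2 + 2*a - 3) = (a - 1)*(a + 1)*(a + 3)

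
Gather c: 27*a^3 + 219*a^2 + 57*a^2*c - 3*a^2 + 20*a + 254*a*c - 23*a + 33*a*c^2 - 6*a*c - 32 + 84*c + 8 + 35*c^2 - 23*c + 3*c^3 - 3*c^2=27*a^3 + 216*a^2 - 3*a + 3*c^3 + c^2*(33*a + 32) + c*(57*a^2 + 248*a + 61) - 24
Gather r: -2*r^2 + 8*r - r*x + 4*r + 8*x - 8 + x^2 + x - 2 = -2*r^2 + r*(12 - x) + x^2 + 9*x - 10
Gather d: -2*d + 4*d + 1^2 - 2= 2*d - 1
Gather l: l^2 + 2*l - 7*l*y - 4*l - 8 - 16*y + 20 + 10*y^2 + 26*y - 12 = l^2 + l*(-7*y - 2) + 10*y^2 + 10*y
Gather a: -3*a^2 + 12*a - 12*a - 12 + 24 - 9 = 3 - 3*a^2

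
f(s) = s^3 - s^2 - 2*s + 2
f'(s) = 3*s^2 - 2*s - 2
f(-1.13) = 1.54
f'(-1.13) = 4.09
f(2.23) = 3.66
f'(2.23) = 8.46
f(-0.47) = 2.62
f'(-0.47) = -0.40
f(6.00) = 170.00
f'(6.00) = 94.00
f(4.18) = 49.20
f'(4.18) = 42.06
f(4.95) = 88.88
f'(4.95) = 61.61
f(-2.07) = -7.01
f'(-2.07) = 14.99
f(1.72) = 0.69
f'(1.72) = 3.44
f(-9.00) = -790.00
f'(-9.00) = 259.00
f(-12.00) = -1846.00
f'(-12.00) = 454.00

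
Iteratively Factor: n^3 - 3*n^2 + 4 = (n - 2)*(n^2 - n - 2) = (n - 2)^2*(n + 1)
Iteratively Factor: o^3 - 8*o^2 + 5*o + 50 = (o - 5)*(o^2 - 3*o - 10) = (o - 5)*(o + 2)*(o - 5)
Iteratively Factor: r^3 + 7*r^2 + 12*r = (r + 4)*(r^2 + 3*r) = (r + 3)*(r + 4)*(r)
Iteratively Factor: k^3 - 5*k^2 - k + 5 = (k - 1)*(k^2 - 4*k - 5) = (k - 1)*(k + 1)*(k - 5)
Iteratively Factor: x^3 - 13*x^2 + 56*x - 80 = (x - 5)*(x^2 - 8*x + 16) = (x - 5)*(x - 4)*(x - 4)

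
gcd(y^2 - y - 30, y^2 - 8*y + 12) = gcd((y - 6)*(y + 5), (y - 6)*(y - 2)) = y - 6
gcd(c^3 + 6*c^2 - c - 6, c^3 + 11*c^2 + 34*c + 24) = c^2 + 7*c + 6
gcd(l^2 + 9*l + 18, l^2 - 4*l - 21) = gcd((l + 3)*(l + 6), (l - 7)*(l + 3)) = l + 3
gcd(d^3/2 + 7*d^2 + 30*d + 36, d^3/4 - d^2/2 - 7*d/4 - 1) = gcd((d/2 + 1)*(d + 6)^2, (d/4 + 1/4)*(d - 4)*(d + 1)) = 1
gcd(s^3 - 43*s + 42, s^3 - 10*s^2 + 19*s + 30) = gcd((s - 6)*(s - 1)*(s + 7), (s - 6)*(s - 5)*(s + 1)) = s - 6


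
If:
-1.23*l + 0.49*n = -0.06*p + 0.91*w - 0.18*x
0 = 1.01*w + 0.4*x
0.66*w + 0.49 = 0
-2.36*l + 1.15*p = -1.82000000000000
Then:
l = 0.48728813559322*p + 0.771186440677966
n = 1.10074368730543*p - 0.131588891334654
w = -0.74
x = 1.87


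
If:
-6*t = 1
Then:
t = -1/6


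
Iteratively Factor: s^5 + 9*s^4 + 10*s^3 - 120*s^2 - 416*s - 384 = (s + 4)*(s^4 + 5*s^3 - 10*s^2 - 80*s - 96) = (s + 3)*(s + 4)*(s^3 + 2*s^2 - 16*s - 32) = (s - 4)*(s + 3)*(s + 4)*(s^2 + 6*s + 8) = (s - 4)*(s + 3)*(s + 4)^2*(s + 2)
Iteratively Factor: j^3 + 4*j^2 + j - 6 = (j + 3)*(j^2 + j - 2) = (j - 1)*(j + 3)*(j + 2)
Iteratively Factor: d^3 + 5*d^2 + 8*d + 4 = (d + 1)*(d^2 + 4*d + 4) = (d + 1)*(d + 2)*(d + 2)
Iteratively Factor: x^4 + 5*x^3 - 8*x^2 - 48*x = (x - 3)*(x^3 + 8*x^2 + 16*x) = x*(x - 3)*(x^2 + 8*x + 16) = x*(x - 3)*(x + 4)*(x + 4)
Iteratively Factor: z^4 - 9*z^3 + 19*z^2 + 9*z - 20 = (z - 1)*(z^3 - 8*z^2 + 11*z + 20) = (z - 4)*(z - 1)*(z^2 - 4*z - 5) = (z - 4)*(z - 1)*(z + 1)*(z - 5)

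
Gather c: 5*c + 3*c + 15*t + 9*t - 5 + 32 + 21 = 8*c + 24*t + 48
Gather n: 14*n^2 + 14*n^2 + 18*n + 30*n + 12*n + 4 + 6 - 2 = 28*n^2 + 60*n + 8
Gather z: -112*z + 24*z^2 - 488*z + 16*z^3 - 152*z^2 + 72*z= 16*z^3 - 128*z^2 - 528*z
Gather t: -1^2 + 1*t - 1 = t - 2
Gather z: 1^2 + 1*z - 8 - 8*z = -7*z - 7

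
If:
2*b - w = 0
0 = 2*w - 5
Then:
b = 5/4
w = 5/2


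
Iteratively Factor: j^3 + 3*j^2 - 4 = (j - 1)*(j^2 + 4*j + 4) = (j - 1)*(j + 2)*(j + 2)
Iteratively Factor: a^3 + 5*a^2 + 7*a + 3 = (a + 3)*(a^2 + 2*a + 1) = (a + 1)*(a + 3)*(a + 1)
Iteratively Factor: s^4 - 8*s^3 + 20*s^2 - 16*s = (s)*(s^3 - 8*s^2 + 20*s - 16) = s*(s - 2)*(s^2 - 6*s + 8) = s*(s - 2)^2*(s - 4)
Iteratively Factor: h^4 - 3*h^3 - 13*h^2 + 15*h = (h + 3)*(h^3 - 6*h^2 + 5*h) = h*(h + 3)*(h^2 - 6*h + 5) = h*(h - 1)*(h + 3)*(h - 5)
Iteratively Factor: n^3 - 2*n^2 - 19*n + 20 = (n - 5)*(n^2 + 3*n - 4) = (n - 5)*(n + 4)*(n - 1)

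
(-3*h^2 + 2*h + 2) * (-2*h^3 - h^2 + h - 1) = 6*h^5 - h^4 - 9*h^3 + 3*h^2 - 2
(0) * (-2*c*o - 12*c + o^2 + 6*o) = 0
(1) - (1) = 0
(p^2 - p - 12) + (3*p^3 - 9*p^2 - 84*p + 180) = 3*p^3 - 8*p^2 - 85*p + 168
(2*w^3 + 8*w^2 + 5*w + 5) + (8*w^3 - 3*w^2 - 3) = 10*w^3 + 5*w^2 + 5*w + 2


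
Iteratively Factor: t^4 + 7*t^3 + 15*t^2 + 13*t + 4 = (t + 1)*(t^3 + 6*t^2 + 9*t + 4) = (t + 1)^2*(t^2 + 5*t + 4) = (t + 1)^3*(t + 4)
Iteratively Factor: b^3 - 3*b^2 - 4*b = (b - 4)*(b^2 + b) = (b - 4)*(b + 1)*(b)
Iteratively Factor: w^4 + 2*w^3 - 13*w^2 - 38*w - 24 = (w + 3)*(w^3 - w^2 - 10*w - 8) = (w + 2)*(w + 3)*(w^2 - 3*w - 4) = (w + 1)*(w + 2)*(w + 3)*(w - 4)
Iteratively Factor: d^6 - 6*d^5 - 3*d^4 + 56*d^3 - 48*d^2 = (d)*(d^5 - 6*d^4 - 3*d^3 + 56*d^2 - 48*d) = d*(d + 3)*(d^4 - 9*d^3 + 24*d^2 - 16*d) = d*(d - 4)*(d + 3)*(d^3 - 5*d^2 + 4*d) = d*(d - 4)^2*(d + 3)*(d^2 - d) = d*(d - 4)^2*(d - 1)*(d + 3)*(d)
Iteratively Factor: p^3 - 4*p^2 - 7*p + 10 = (p - 1)*(p^2 - 3*p - 10) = (p - 5)*(p - 1)*(p + 2)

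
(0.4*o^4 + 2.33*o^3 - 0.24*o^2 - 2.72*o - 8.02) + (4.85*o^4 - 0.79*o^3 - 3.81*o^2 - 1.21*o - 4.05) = 5.25*o^4 + 1.54*o^3 - 4.05*o^2 - 3.93*o - 12.07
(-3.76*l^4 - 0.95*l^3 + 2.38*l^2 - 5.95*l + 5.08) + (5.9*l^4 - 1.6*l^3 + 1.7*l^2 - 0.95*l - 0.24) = 2.14*l^4 - 2.55*l^3 + 4.08*l^2 - 6.9*l + 4.84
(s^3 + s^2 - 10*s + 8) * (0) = 0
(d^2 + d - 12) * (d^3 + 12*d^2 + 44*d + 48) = d^5 + 13*d^4 + 44*d^3 - 52*d^2 - 480*d - 576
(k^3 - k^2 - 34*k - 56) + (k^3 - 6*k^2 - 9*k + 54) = 2*k^3 - 7*k^2 - 43*k - 2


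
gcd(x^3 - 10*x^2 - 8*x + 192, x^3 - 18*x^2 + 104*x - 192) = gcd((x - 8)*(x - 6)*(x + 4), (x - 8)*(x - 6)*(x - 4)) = x^2 - 14*x + 48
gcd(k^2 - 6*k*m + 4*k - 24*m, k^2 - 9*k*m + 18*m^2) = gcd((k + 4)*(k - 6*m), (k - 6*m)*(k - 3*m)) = k - 6*m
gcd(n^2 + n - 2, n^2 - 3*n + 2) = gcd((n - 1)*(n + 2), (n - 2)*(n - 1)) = n - 1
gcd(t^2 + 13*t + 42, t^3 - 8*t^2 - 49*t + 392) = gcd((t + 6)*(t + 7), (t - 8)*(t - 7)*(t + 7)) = t + 7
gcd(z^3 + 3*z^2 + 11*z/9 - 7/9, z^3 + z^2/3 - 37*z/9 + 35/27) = z^2 + 2*z - 7/9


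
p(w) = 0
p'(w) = 0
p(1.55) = 0.00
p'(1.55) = 0.00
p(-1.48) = 0.00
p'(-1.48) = 0.00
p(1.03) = 0.00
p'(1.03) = 0.00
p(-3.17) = 0.00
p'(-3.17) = 0.00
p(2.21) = 0.00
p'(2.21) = 0.00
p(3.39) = 0.00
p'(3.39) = 0.00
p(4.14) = 0.00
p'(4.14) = 0.00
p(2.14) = 0.00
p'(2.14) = 0.00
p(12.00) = 0.00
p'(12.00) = 0.00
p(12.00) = 0.00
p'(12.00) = 0.00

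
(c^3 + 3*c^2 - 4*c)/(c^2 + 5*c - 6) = c*(c + 4)/(c + 6)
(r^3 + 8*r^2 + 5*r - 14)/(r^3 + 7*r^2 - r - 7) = (r + 2)/(r + 1)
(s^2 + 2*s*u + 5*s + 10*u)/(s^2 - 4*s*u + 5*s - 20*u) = (s + 2*u)/(s - 4*u)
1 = 1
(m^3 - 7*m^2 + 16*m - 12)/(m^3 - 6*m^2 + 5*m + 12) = (m^2 - 4*m + 4)/(m^2 - 3*m - 4)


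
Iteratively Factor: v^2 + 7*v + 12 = (v + 4)*(v + 3)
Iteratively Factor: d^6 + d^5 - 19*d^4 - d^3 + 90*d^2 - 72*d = (d - 3)*(d^5 + 4*d^4 - 7*d^3 - 22*d^2 + 24*d) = (d - 3)*(d - 1)*(d^4 + 5*d^3 - 2*d^2 - 24*d) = d*(d - 3)*(d - 1)*(d^3 + 5*d^2 - 2*d - 24) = d*(d - 3)*(d - 2)*(d - 1)*(d^2 + 7*d + 12) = d*(d - 3)*(d - 2)*(d - 1)*(d + 3)*(d + 4)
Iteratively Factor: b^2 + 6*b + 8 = (b + 2)*(b + 4)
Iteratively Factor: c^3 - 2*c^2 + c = (c - 1)*(c^2 - c) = c*(c - 1)*(c - 1)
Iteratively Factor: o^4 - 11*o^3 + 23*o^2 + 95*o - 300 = (o + 3)*(o^3 - 14*o^2 + 65*o - 100) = (o - 5)*(o + 3)*(o^2 - 9*o + 20) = (o - 5)^2*(o + 3)*(o - 4)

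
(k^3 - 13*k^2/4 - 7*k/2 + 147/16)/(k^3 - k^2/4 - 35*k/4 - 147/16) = (2*k - 3)/(2*k + 3)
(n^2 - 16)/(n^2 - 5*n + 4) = (n + 4)/(n - 1)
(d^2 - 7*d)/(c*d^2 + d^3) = (d - 7)/(d*(c + d))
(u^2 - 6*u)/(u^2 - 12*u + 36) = u/(u - 6)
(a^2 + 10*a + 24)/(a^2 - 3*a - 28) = (a + 6)/(a - 7)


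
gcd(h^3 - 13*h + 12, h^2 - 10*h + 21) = h - 3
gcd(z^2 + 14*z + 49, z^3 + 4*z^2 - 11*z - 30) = 1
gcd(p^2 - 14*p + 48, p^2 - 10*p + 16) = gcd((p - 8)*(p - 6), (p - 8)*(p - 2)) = p - 8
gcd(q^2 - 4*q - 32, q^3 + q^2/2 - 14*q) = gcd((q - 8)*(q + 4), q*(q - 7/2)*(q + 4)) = q + 4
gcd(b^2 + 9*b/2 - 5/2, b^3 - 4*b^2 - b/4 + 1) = b - 1/2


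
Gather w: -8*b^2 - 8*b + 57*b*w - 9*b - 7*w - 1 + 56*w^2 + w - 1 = -8*b^2 - 17*b + 56*w^2 + w*(57*b - 6) - 2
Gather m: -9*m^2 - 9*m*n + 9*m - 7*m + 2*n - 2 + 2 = -9*m^2 + m*(2 - 9*n) + 2*n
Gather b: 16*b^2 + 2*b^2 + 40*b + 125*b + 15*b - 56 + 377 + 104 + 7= 18*b^2 + 180*b + 432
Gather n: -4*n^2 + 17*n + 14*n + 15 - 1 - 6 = -4*n^2 + 31*n + 8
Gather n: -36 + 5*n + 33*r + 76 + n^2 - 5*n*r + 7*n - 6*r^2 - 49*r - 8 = n^2 + n*(12 - 5*r) - 6*r^2 - 16*r + 32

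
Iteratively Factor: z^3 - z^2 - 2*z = (z + 1)*(z^2 - 2*z) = (z - 2)*(z + 1)*(z)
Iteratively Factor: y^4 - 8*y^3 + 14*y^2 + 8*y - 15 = (y - 1)*(y^3 - 7*y^2 + 7*y + 15) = (y - 1)*(y + 1)*(y^2 - 8*y + 15) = (y - 5)*(y - 1)*(y + 1)*(y - 3)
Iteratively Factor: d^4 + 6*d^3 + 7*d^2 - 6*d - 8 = (d - 1)*(d^3 + 7*d^2 + 14*d + 8) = (d - 1)*(d + 2)*(d^2 + 5*d + 4) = (d - 1)*(d + 2)*(d + 4)*(d + 1)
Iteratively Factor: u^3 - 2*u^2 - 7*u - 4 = (u - 4)*(u^2 + 2*u + 1) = (u - 4)*(u + 1)*(u + 1)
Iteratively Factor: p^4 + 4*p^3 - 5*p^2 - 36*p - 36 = (p - 3)*(p^3 + 7*p^2 + 16*p + 12) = (p - 3)*(p + 2)*(p^2 + 5*p + 6) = (p - 3)*(p + 2)*(p + 3)*(p + 2)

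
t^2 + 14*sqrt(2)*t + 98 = (t + 7*sqrt(2))^2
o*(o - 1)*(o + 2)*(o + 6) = o^4 + 7*o^3 + 4*o^2 - 12*o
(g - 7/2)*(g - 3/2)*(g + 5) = g^3 - 79*g/4 + 105/4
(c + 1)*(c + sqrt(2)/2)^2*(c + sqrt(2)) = c^4 + c^3 + 2*sqrt(2)*c^3 + 5*c^2/2 + 2*sqrt(2)*c^2 + sqrt(2)*c/2 + 5*c/2 + sqrt(2)/2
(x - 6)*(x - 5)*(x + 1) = x^3 - 10*x^2 + 19*x + 30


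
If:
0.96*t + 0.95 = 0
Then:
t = -0.99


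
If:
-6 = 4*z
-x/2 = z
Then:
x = 3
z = -3/2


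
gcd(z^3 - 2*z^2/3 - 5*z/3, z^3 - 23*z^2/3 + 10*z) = z^2 - 5*z/3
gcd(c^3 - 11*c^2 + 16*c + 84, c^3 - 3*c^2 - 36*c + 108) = c - 6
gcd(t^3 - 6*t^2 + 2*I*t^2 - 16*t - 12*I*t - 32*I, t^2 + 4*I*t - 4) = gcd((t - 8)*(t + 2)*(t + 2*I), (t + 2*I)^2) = t + 2*I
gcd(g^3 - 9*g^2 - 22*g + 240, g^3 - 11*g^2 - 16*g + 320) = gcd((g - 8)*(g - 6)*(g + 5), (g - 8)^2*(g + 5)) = g^2 - 3*g - 40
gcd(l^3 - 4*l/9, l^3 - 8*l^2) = l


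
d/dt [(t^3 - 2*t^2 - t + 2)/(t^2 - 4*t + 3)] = (t^2 - 6*t + 5)/(t^2 - 6*t + 9)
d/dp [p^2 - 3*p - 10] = 2*p - 3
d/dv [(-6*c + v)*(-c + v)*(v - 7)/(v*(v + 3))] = (-6*c^2*v^2 + 84*c^2*v + 126*c^2 - 70*c*v^2 + v^4 + 6*v^3 - 21*v^2)/(v^2*(v^2 + 6*v + 9))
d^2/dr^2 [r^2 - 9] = 2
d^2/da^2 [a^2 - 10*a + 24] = 2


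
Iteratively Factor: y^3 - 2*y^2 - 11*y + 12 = (y - 4)*(y^2 + 2*y - 3) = (y - 4)*(y - 1)*(y + 3)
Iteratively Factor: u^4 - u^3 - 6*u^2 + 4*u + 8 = (u + 1)*(u^3 - 2*u^2 - 4*u + 8) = (u - 2)*(u + 1)*(u^2 - 4) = (u - 2)*(u + 1)*(u + 2)*(u - 2)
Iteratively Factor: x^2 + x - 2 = (x - 1)*(x + 2)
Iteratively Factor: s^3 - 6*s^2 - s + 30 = (s - 5)*(s^2 - s - 6) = (s - 5)*(s - 3)*(s + 2)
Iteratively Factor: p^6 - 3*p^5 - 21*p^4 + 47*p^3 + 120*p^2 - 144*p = (p - 4)*(p^5 + p^4 - 17*p^3 - 21*p^2 + 36*p) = (p - 4)*(p + 3)*(p^4 - 2*p^3 - 11*p^2 + 12*p) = p*(p - 4)*(p + 3)*(p^3 - 2*p^2 - 11*p + 12) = p*(p - 4)*(p - 1)*(p + 3)*(p^2 - p - 12) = p*(p - 4)^2*(p - 1)*(p + 3)*(p + 3)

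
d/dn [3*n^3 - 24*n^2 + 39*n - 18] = 9*n^2 - 48*n + 39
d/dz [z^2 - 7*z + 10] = 2*z - 7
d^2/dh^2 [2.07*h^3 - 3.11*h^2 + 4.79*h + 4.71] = 12.42*h - 6.22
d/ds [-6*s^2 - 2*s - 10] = -12*s - 2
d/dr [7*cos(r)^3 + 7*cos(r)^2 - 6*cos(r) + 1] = (-21*cos(r)^2 - 14*cos(r) + 6)*sin(r)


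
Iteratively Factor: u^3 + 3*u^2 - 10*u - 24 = (u - 3)*(u^2 + 6*u + 8) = (u - 3)*(u + 4)*(u + 2)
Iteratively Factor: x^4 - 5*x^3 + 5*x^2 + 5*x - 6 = (x - 1)*(x^3 - 4*x^2 + x + 6) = (x - 1)*(x + 1)*(x^2 - 5*x + 6) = (x - 3)*(x - 1)*(x + 1)*(x - 2)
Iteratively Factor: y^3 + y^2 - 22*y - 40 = (y - 5)*(y^2 + 6*y + 8) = (y - 5)*(y + 2)*(y + 4)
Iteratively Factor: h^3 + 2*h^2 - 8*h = (h)*(h^2 + 2*h - 8) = h*(h - 2)*(h + 4)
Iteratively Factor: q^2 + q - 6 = (q - 2)*(q + 3)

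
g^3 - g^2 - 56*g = g*(g - 8)*(g + 7)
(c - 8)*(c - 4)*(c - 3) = c^3 - 15*c^2 + 68*c - 96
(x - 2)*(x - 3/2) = x^2 - 7*x/2 + 3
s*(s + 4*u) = s^2 + 4*s*u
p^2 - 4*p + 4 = (p - 2)^2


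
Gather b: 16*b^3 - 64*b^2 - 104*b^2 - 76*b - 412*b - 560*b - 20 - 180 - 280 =16*b^3 - 168*b^2 - 1048*b - 480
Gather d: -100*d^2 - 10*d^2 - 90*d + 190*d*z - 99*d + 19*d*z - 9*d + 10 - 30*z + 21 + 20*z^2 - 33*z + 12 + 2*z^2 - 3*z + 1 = -110*d^2 + d*(209*z - 198) + 22*z^2 - 66*z + 44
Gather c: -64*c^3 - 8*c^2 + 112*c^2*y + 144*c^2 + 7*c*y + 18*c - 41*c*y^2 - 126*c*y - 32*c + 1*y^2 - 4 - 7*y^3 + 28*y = -64*c^3 + c^2*(112*y + 136) + c*(-41*y^2 - 119*y - 14) - 7*y^3 + y^2 + 28*y - 4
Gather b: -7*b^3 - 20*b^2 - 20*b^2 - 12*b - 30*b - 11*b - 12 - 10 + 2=-7*b^3 - 40*b^2 - 53*b - 20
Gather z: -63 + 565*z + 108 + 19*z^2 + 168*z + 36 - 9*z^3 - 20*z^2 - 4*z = -9*z^3 - z^2 + 729*z + 81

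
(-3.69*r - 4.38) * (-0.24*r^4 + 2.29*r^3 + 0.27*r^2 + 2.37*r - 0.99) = 0.8856*r^5 - 7.3989*r^4 - 11.0265*r^3 - 9.9279*r^2 - 6.7275*r + 4.3362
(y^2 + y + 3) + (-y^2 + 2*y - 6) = 3*y - 3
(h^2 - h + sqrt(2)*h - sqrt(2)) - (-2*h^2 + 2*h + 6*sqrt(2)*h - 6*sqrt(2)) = 3*h^2 - 5*sqrt(2)*h - 3*h + 5*sqrt(2)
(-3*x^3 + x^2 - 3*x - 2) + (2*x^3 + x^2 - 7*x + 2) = -x^3 + 2*x^2 - 10*x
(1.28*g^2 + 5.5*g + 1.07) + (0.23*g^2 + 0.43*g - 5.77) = 1.51*g^2 + 5.93*g - 4.7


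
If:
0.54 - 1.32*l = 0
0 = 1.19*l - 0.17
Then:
No Solution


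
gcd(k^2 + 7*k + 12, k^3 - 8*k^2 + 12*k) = 1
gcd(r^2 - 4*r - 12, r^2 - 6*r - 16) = r + 2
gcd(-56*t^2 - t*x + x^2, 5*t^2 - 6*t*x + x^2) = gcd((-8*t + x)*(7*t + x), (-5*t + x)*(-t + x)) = 1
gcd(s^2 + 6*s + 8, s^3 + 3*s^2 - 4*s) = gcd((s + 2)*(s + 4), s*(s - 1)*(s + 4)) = s + 4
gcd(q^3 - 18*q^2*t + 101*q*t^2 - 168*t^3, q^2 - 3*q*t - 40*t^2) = q - 8*t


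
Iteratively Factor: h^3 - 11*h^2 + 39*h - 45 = (h - 5)*(h^2 - 6*h + 9) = (h - 5)*(h - 3)*(h - 3)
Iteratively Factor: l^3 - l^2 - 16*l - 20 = (l + 2)*(l^2 - 3*l - 10) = (l + 2)^2*(l - 5)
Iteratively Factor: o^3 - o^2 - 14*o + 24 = (o - 3)*(o^2 + 2*o - 8) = (o - 3)*(o - 2)*(o + 4)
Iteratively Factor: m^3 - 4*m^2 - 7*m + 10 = (m - 1)*(m^2 - 3*m - 10) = (m - 5)*(m - 1)*(m + 2)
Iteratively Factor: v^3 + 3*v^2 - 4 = (v + 2)*(v^2 + v - 2) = (v + 2)^2*(v - 1)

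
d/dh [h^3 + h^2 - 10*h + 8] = 3*h^2 + 2*h - 10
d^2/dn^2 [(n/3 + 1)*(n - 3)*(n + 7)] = 2*n + 14/3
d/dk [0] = 0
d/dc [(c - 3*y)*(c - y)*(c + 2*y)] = 3*c^2 - 4*c*y - 5*y^2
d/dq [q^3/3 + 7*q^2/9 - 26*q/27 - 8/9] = q^2 + 14*q/9 - 26/27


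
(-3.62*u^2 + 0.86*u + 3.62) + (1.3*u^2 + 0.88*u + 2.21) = -2.32*u^2 + 1.74*u + 5.83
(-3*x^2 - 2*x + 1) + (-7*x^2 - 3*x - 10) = -10*x^2 - 5*x - 9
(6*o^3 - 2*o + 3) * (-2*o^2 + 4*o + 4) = -12*o^5 + 24*o^4 + 28*o^3 - 14*o^2 + 4*o + 12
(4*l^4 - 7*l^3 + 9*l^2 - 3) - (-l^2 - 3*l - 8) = 4*l^4 - 7*l^3 + 10*l^2 + 3*l + 5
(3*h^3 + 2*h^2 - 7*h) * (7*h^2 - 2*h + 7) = 21*h^5 + 8*h^4 - 32*h^3 + 28*h^2 - 49*h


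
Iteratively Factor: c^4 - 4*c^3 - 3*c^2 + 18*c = (c)*(c^3 - 4*c^2 - 3*c + 18) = c*(c - 3)*(c^2 - c - 6) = c*(c - 3)^2*(c + 2)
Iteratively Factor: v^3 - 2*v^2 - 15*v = (v - 5)*(v^2 + 3*v) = (v - 5)*(v + 3)*(v)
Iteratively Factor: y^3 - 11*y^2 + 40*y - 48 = (y - 4)*(y^2 - 7*y + 12) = (y - 4)^2*(y - 3)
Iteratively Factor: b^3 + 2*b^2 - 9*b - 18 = (b + 3)*(b^2 - b - 6) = (b + 2)*(b + 3)*(b - 3)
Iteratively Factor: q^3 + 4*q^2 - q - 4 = (q + 4)*(q^2 - 1) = (q + 1)*(q + 4)*(q - 1)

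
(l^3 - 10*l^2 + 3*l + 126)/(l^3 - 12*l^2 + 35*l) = (l^2 - 3*l - 18)/(l*(l - 5))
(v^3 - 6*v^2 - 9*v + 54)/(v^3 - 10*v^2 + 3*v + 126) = (v - 3)/(v - 7)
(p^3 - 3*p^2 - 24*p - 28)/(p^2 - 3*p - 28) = (p^2 + 4*p + 4)/(p + 4)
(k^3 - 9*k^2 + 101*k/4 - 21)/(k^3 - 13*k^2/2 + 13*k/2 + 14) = (k - 3/2)/(k + 1)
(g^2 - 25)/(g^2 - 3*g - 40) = (g - 5)/(g - 8)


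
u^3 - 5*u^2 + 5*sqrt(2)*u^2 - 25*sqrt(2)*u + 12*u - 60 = (u - 5)*(u + 2*sqrt(2))*(u + 3*sqrt(2))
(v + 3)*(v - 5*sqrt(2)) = v^2 - 5*sqrt(2)*v + 3*v - 15*sqrt(2)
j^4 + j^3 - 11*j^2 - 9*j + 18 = (j - 3)*(j - 1)*(j + 2)*(j + 3)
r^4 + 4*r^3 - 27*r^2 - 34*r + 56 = (r - 4)*(r - 1)*(r + 2)*(r + 7)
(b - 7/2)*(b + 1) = b^2 - 5*b/2 - 7/2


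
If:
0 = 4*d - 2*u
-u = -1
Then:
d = 1/2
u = 1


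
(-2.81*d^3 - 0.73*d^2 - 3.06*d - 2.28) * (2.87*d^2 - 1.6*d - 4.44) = -8.0647*d^5 + 2.4009*d^4 + 4.8622*d^3 + 1.5936*d^2 + 17.2344*d + 10.1232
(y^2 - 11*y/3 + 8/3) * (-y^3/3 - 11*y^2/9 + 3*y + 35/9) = -y^5/3 + 178*y^3/27 - 280*y^2/27 - 169*y/27 + 280/27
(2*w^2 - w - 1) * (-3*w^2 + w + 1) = -6*w^4 + 5*w^3 + 4*w^2 - 2*w - 1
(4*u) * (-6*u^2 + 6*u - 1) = -24*u^3 + 24*u^2 - 4*u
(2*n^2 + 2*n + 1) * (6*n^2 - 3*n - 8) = 12*n^4 + 6*n^3 - 16*n^2 - 19*n - 8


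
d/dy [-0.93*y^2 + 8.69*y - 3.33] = 8.69 - 1.86*y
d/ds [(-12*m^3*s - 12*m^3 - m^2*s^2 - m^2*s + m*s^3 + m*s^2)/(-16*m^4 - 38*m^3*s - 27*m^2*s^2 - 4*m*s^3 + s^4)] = m*(192*m^5 - 160*m^4*s - 440*m^4 - 174*m^3*s^2 - 240*m^3*s + 2*m^2*s^3 + 31*m^2*s^2 + 3*m*s^4 + 9*m*s^3 - s^5 - 2*s^4)/(256*m^7 + 960*m^6*s + 1348*m^5*s^2 + 832*m^4*s^3 + 169*m^3*s^4 - 29*m^2*s^5 - 9*m*s^6 + s^7)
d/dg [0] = 0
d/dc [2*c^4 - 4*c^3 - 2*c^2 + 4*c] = 8*c^3 - 12*c^2 - 4*c + 4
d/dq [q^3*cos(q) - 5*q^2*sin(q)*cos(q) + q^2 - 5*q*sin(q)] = -q^3*sin(q) + 3*q^2*cos(q) - 5*q^2*cos(2*q) - 5*q*sin(2*q) - 5*q*cos(q) + 2*q - 5*sin(q)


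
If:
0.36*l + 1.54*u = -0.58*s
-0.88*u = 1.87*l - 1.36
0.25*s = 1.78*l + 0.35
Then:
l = -2.62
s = -17.27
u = 7.12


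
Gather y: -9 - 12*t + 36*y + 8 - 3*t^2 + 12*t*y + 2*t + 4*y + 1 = -3*t^2 - 10*t + y*(12*t + 40)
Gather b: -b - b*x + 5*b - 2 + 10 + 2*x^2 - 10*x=b*(4 - x) + 2*x^2 - 10*x + 8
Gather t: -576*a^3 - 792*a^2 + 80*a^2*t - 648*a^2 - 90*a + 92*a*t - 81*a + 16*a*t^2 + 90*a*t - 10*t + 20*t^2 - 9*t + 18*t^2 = -576*a^3 - 1440*a^2 - 171*a + t^2*(16*a + 38) + t*(80*a^2 + 182*a - 19)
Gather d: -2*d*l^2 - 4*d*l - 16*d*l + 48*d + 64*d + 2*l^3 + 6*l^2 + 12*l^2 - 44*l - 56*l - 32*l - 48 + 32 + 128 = d*(-2*l^2 - 20*l + 112) + 2*l^3 + 18*l^2 - 132*l + 112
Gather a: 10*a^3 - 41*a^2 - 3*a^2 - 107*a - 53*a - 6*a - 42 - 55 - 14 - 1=10*a^3 - 44*a^2 - 166*a - 112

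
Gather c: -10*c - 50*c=-60*c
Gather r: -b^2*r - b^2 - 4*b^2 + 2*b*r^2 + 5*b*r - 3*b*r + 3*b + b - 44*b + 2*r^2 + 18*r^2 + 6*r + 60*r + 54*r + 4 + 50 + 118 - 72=-5*b^2 - 40*b + r^2*(2*b + 20) + r*(-b^2 + 2*b + 120) + 100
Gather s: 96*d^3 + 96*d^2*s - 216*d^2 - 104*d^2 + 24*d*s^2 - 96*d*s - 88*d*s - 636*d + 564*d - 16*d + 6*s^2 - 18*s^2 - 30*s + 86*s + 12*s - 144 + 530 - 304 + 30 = 96*d^3 - 320*d^2 - 88*d + s^2*(24*d - 12) + s*(96*d^2 - 184*d + 68) + 112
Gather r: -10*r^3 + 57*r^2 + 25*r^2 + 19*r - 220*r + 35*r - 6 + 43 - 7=-10*r^3 + 82*r^2 - 166*r + 30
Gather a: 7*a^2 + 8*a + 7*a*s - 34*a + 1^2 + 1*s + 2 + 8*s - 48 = 7*a^2 + a*(7*s - 26) + 9*s - 45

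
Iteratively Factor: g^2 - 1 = (g + 1)*(g - 1)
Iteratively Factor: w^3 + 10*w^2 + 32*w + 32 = (w + 4)*(w^2 + 6*w + 8) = (w + 4)^2*(w + 2)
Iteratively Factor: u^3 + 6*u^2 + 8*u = (u + 2)*(u^2 + 4*u) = (u + 2)*(u + 4)*(u)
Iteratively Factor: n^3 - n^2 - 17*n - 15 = (n + 1)*(n^2 - 2*n - 15) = (n - 5)*(n + 1)*(n + 3)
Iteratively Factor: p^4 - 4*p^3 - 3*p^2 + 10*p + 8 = (p + 1)*(p^3 - 5*p^2 + 2*p + 8) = (p - 4)*(p + 1)*(p^2 - p - 2) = (p - 4)*(p - 2)*(p + 1)*(p + 1)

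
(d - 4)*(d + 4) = d^2 - 16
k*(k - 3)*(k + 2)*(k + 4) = k^4 + 3*k^3 - 10*k^2 - 24*k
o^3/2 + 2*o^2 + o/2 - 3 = (o/2 + 1)*(o - 1)*(o + 3)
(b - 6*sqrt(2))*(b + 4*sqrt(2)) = b^2 - 2*sqrt(2)*b - 48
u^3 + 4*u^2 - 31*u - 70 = (u - 5)*(u + 2)*(u + 7)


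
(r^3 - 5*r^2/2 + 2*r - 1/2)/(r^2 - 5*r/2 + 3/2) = (2*r^2 - 3*r + 1)/(2*r - 3)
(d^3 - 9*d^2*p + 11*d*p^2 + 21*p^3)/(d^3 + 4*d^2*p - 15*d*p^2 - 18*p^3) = (d - 7*p)/(d + 6*p)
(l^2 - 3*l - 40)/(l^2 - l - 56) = (l + 5)/(l + 7)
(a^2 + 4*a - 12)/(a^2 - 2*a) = (a + 6)/a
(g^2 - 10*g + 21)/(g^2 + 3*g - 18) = (g - 7)/(g + 6)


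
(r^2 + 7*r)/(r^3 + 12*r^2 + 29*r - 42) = r/(r^2 + 5*r - 6)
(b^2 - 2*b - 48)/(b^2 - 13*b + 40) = (b + 6)/(b - 5)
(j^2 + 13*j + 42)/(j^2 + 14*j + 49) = (j + 6)/(j + 7)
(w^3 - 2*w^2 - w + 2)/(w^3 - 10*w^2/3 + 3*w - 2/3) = 3*(w + 1)/(3*w - 1)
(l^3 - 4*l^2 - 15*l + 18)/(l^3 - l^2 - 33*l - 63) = (l^2 - 7*l + 6)/(l^2 - 4*l - 21)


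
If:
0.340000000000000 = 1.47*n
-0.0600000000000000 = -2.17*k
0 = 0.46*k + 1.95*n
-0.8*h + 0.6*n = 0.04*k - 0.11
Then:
No Solution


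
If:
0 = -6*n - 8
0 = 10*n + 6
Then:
No Solution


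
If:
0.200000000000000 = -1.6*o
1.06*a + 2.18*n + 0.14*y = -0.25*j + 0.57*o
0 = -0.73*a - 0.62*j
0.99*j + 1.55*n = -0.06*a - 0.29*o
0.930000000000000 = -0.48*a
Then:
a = -1.94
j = 2.28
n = -1.36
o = -0.12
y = 31.24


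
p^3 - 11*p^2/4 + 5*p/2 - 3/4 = (p - 1)^2*(p - 3/4)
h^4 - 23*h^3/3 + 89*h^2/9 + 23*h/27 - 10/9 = (h - 6)*(h - 5/3)*(h - 1/3)*(h + 1/3)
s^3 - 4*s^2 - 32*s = s*(s - 8)*(s + 4)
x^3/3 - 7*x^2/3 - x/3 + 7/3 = (x/3 + 1/3)*(x - 7)*(x - 1)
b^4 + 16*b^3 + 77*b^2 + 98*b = b*(b + 2)*(b + 7)^2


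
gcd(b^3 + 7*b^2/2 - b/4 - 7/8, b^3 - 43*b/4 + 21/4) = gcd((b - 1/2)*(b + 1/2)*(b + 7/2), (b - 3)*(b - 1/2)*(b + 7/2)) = b^2 + 3*b - 7/4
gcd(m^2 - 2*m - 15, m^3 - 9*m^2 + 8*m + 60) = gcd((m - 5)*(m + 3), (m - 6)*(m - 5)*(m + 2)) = m - 5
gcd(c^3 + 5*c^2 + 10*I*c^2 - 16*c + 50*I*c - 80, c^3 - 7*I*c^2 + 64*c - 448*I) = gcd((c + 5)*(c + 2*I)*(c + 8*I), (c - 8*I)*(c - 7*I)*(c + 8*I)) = c + 8*I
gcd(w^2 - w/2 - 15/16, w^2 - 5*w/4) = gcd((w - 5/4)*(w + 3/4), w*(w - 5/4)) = w - 5/4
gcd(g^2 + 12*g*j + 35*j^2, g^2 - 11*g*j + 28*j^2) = 1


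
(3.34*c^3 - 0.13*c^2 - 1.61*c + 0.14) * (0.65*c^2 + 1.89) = 2.171*c^5 - 0.0845*c^4 + 5.2661*c^3 - 0.1547*c^2 - 3.0429*c + 0.2646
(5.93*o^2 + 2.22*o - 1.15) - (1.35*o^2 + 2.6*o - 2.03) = 4.58*o^2 - 0.38*o + 0.88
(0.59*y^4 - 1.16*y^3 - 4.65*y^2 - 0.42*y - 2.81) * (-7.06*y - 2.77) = -4.1654*y^5 + 6.5553*y^4 + 36.0422*y^3 + 15.8457*y^2 + 21.002*y + 7.7837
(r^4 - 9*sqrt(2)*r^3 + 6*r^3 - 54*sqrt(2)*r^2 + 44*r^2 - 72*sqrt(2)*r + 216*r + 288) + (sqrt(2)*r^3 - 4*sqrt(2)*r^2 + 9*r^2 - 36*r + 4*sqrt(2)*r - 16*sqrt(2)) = r^4 - 8*sqrt(2)*r^3 + 6*r^3 - 58*sqrt(2)*r^2 + 53*r^2 - 68*sqrt(2)*r + 180*r - 16*sqrt(2) + 288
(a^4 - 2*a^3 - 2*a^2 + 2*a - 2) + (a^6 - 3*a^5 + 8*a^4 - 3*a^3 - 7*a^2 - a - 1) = a^6 - 3*a^5 + 9*a^4 - 5*a^3 - 9*a^2 + a - 3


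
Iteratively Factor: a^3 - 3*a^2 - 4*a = (a - 4)*(a^2 + a) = a*(a - 4)*(a + 1)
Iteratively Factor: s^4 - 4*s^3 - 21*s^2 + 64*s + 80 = (s + 1)*(s^3 - 5*s^2 - 16*s + 80) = (s - 4)*(s + 1)*(s^2 - s - 20) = (s - 5)*(s - 4)*(s + 1)*(s + 4)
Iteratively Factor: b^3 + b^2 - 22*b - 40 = (b + 4)*(b^2 - 3*b - 10) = (b - 5)*(b + 4)*(b + 2)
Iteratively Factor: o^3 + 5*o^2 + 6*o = (o)*(o^2 + 5*o + 6) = o*(o + 2)*(o + 3)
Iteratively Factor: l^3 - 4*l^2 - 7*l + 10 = (l + 2)*(l^2 - 6*l + 5) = (l - 1)*(l + 2)*(l - 5)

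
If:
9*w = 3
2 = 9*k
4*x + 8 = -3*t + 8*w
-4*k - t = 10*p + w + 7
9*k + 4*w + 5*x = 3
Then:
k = 2/9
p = -49/75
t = -76/45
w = 1/3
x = -1/15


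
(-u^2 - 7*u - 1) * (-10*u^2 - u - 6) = 10*u^4 + 71*u^3 + 23*u^2 + 43*u + 6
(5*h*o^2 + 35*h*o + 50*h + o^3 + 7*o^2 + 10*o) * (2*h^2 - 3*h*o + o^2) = 10*h^3*o^2 + 70*h^3*o + 100*h^3 - 13*h^2*o^3 - 91*h^2*o^2 - 130*h^2*o + 2*h*o^4 + 14*h*o^3 + 20*h*o^2 + o^5 + 7*o^4 + 10*o^3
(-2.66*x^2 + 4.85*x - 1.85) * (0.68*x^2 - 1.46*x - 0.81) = -1.8088*x^4 + 7.1816*x^3 - 6.1844*x^2 - 1.2275*x + 1.4985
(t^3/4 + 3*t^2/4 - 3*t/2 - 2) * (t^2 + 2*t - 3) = t^5/4 + 5*t^4/4 - 3*t^3/4 - 29*t^2/4 + t/2 + 6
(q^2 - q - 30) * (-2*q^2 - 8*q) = -2*q^4 - 6*q^3 + 68*q^2 + 240*q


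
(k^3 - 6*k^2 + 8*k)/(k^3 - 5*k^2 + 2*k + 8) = k/(k + 1)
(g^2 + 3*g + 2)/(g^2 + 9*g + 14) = (g + 1)/(g + 7)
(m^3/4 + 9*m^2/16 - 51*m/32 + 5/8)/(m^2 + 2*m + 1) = (8*m^3 + 18*m^2 - 51*m + 20)/(32*(m^2 + 2*m + 1))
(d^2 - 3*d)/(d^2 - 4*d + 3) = d/(d - 1)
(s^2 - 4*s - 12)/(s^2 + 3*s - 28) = (s^2 - 4*s - 12)/(s^2 + 3*s - 28)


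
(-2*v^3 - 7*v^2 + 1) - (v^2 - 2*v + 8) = -2*v^3 - 8*v^2 + 2*v - 7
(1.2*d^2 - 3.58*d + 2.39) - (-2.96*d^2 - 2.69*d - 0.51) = 4.16*d^2 - 0.89*d + 2.9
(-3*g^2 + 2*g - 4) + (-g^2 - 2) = -4*g^2 + 2*g - 6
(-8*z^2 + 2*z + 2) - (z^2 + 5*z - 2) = -9*z^2 - 3*z + 4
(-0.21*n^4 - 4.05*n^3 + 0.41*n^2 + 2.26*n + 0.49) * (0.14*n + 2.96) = -0.0294*n^5 - 1.1886*n^4 - 11.9306*n^3 + 1.53*n^2 + 6.7582*n + 1.4504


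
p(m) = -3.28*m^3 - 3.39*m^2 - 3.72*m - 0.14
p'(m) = -9.84*m^2 - 6.78*m - 3.72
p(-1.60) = 10.57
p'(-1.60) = -18.06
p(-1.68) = 12.09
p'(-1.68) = -20.10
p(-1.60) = 10.57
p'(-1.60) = -18.06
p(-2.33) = 31.61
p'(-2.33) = -41.34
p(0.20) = -1.05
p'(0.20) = -5.47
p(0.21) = -1.10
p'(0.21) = -5.58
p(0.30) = -1.65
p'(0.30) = -6.64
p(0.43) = -2.63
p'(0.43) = -8.45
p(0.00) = -0.14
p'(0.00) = -3.72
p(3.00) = -130.37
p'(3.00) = -112.62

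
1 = 1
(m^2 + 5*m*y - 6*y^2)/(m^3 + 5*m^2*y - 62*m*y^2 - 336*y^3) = (-m + y)/(-m^2 + m*y + 56*y^2)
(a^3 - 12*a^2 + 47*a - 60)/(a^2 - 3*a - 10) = (a^2 - 7*a + 12)/(a + 2)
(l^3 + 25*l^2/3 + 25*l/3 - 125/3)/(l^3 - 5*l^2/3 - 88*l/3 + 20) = (3*l^2 + 10*l - 25)/(3*l^2 - 20*l + 12)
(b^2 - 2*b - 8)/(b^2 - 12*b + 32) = (b + 2)/(b - 8)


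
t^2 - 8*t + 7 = (t - 7)*(t - 1)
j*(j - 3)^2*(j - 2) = j^4 - 8*j^3 + 21*j^2 - 18*j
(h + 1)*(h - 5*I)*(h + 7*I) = h^3 + h^2 + 2*I*h^2 + 35*h + 2*I*h + 35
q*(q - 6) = q^2 - 6*q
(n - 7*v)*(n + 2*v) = n^2 - 5*n*v - 14*v^2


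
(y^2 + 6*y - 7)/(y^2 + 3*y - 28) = (y - 1)/(y - 4)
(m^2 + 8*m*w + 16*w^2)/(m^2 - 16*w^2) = (-m - 4*w)/(-m + 4*w)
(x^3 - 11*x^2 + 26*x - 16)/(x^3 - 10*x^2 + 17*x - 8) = (x - 2)/(x - 1)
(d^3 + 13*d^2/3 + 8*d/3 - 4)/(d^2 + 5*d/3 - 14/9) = 3*(d^2 + 5*d + 6)/(3*d + 7)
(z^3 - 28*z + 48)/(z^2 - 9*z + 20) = (z^2 + 4*z - 12)/(z - 5)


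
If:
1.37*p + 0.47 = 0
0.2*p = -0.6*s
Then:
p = -0.34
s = 0.11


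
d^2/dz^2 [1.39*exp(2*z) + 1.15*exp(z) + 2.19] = (5.56*exp(z) + 1.15)*exp(z)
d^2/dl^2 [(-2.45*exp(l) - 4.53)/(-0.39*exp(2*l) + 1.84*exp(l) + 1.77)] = (0.372645*exp(4*l) + 4.514172*exp(3*l) + 0.395226000000001*exp(2*l) + 19.865844*exp(l) - 7.077699)*exp(l)/(0.059319*exp(6*l) - 0.839592*exp(5*l) + 3.153501*exp(4*l) + 1.391408*exp(3*l) - 14.312043*exp(2*l) - 17.293608*exp(l) - 5.545233)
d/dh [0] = 0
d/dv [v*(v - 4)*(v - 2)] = 3*v^2 - 12*v + 8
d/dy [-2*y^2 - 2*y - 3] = -4*y - 2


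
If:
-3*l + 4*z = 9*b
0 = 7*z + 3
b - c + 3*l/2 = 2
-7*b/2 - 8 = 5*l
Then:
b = 72/161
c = -712/161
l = -44/23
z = -3/7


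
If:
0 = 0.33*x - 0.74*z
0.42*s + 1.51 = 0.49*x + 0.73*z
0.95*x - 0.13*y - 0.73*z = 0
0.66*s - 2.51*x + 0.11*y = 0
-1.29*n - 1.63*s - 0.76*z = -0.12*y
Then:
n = 12.24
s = -10.18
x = -3.39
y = -16.28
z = -1.51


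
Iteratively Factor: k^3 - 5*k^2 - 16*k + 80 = (k + 4)*(k^2 - 9*k + 20) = (k - 5)*(k + 4)*(k - 4)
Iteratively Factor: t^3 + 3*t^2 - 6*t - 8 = (t - 2)*(t^2 + 5*t + 4) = (t - 2)*(t + 1)*(t + 4)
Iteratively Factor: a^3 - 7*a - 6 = (a + 2)*(a^2 - 2*a - 3) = (a - 3)*(a + 2)*(a + 1)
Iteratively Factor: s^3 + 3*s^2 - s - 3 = (s + 1)*(s^2 + 2*s - 3) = (s + 1)*(s + 3)*(s - 1)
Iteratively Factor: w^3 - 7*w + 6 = (w + 3)*(w^2 - 3*w + 2) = (w - 1)*(w + 3)*(w - 2)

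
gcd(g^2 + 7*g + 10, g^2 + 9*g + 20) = g + 5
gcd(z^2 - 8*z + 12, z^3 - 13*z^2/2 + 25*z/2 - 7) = z - 2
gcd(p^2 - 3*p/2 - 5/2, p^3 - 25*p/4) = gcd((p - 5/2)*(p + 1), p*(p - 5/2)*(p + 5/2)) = p - 5/2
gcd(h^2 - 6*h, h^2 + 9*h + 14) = 1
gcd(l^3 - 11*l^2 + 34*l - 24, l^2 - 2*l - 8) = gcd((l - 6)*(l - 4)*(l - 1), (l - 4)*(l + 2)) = l - 4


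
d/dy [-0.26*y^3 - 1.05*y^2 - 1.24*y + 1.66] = -0.78*y^2 - 2.1*y - 1.24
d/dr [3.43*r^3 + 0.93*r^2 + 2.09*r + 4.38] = 10.29*r^2 + 1.86*r + 2.09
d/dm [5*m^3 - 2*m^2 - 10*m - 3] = 15*m^2 - 4*m - 10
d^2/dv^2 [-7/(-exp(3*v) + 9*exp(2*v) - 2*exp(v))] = 7*((-9*exp(2*v) + 36*exp(v) - 2)*(exp(2*v) - 9*exp(v) + 2) + 2*(3*exp(2*v) - 18*exp(v) + 2)^2)*exp(-v)/(exp(2*v) - 9*exp(v) + 2)^3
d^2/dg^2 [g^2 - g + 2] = 2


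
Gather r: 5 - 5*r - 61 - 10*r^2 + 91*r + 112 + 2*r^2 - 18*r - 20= -8*r^2 + 68*r + 36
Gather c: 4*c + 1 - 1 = 4*c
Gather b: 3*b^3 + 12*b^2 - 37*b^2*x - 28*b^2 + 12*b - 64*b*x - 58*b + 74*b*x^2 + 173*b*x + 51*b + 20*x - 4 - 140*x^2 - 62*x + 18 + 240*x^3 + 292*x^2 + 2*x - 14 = 3*b^3 + b^2*(-37*x - 16) + b*(74*x^2 + 109*x + 5) + 240*x^3 + 152*x^2 - 40*x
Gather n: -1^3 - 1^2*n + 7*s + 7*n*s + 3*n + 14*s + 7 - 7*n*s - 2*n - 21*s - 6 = 0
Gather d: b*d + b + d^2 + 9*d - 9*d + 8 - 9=b*d + b + d^2 - 1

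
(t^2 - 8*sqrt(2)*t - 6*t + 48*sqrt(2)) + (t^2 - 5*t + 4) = 2*t^2 - 8*sqrt(2)*t - 11*t + 4 + 48*sqrt(2)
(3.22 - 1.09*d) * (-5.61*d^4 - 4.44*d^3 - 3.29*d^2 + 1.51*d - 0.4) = 6.1149*d^5 - 13.2246*d^4 - 10.7107*d^3 - 12.2397*d^2 + 5.2982*d - 1.288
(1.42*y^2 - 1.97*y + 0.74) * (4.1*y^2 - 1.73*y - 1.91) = 5.822*y^4 - 10.5336*y^3 + 3.7299*y^2 + 2.4825*y - 1.4134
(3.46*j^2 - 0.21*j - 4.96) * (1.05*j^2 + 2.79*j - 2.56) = 3.633*j^4 + 9.4329*j^3 - 14.6515*j^2 - 13.3008*j + 12.6976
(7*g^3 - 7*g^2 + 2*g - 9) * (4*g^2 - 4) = 28*g^5 - 28*g^4 - 20*g^3 - 8*g^2 - 8*g + 36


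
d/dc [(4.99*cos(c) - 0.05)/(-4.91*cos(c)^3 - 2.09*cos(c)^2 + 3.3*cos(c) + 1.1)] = (-49.0018*cos(c)^3 - 9.6926*cos(c)^2 + 0.209*cos(c) - 5.654)*sin(c)/(24.1081*cos(c)^6 + 20.5238*cos(c)^5 - 28.0379*cos(c)^4 - 24.596*cos(c)^3 + 6.292*cos(c)^2 + 7.26*cos(c) + 1.21)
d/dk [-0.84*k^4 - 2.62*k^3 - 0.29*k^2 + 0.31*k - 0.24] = -3.36*k^3 - 7.86*k^2 - 0.58*k + 0.31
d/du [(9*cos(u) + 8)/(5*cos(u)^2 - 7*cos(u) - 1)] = (45*cos(u)^2 + 80*cos(u) - 47)*sin(u)/(5*sin(u)^2 + 7*cos(u) - 4)^2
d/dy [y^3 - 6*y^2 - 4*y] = 3*y^2 - 12*y - 4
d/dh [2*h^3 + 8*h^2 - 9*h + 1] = 6*h^2 + 16*h - 9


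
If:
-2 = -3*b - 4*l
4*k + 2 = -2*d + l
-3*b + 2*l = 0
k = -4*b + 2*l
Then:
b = 2/9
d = -7/18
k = -2/9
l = 1/3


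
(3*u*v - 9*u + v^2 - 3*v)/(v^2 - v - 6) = (3*u + v)/(v + 2)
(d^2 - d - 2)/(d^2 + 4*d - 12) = (d + 1)/(d + 6)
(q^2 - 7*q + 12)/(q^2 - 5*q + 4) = (q - 3)/(q - 1)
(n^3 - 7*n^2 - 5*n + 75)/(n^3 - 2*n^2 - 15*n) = (n - 5)/n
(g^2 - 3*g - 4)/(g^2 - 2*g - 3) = (g - 4)/(g - 3)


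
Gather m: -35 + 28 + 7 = 0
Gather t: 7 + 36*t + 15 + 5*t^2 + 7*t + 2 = 5*t^2 + 43*t + 24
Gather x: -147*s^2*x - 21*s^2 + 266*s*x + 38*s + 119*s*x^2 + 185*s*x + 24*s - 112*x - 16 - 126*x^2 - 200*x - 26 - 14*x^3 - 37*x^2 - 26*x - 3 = -21*s^2 + 62*s - 14*x^3 + x^2*(119*s - 163) + x*(-147*s^2 + 451*s - 338) - 45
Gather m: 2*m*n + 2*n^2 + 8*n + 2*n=2*m*n + 2*n^2 + 10*n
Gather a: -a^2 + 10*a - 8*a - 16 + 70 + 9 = -a^2 + 2*a + 63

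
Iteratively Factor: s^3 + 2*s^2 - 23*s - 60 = (s - 5)*(s^2 + 7*s + 12) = (s - 5)*(s + 3)*(s + 4)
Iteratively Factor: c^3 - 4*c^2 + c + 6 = (c - 2)*(c^2 - 2*c - 3) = (c - 2)*(c + 1)*(c - 3)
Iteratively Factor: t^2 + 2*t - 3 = (t - 1)*(t + 3)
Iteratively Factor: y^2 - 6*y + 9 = (y - 3)*(y - 3)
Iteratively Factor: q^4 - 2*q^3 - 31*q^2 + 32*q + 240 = (q - 4)*(q^3 + 2*q^2 - 23*q - 60) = (q - 4)*(q + 3)*(q^2 - q - 20) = (q - 4)*(q + 3)*(q + 4)*(q - 5)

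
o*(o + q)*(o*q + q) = o^3*q + o^2*q^2 + o^2*q + o*q^2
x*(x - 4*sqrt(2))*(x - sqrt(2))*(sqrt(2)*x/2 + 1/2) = sqrt(2)*x^4/2 - 9*x^3/2 + 3*sqrt(2)*x^2/2 + 4*x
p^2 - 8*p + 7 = (p - 7)*(p - 1)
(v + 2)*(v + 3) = v^2 + 5*v + 6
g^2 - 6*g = g*(g - 6)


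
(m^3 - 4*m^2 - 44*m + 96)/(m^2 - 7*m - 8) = (m^2 + 4*m - 12)/(m + 1)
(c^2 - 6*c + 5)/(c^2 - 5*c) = (c - 1)/c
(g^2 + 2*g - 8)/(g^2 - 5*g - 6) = (-g^2 - 2*g + 8)/(-g^2 + 5*g + 6)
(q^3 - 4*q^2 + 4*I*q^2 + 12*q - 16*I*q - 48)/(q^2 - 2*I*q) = q - 4 + 6*I - 24*I/q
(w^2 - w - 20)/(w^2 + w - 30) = (w + 4)/(w + 6)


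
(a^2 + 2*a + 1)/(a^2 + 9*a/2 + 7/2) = 2*(a + 1)/(2*a + 7)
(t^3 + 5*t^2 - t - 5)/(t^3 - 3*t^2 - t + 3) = (t + 5)/(t - 3)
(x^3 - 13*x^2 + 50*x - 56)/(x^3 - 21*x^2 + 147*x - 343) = (x^2 - 6*x + 8)/(x^2 - 14*x + 49)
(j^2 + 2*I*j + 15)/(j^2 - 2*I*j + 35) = (j - 3*I)/(j - 7*I)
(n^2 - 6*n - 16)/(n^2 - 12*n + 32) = (n + 2)/(n - 4)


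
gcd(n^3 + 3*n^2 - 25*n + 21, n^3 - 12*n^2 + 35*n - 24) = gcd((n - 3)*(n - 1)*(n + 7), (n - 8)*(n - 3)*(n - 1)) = n^2 - 4*n + 3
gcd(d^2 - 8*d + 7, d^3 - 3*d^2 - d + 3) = d - 1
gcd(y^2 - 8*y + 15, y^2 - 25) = y - 5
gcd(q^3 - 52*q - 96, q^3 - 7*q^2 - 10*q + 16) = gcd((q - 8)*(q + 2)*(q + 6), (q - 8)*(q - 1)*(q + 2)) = q^2 - 6*q - 16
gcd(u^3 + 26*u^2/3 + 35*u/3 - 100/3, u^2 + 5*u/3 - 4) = u - 4/3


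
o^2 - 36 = (o - 6)*(o + 6)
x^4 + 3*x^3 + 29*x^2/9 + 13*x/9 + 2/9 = (x + 1/3)*(x + 2/3)*(x + 1)^2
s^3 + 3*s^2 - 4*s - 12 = (s - 2)*(s + 2)*(s + 3)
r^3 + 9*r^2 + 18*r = r*(r + 3)*(r + 6)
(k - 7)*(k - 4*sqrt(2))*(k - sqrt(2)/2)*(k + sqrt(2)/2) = k^4 - 7*k^3 - 4*sqrt(2)*k^3 - k^2/2 + 28*sqrt(2)*k^2 + 2*sqrt(2)*k + 7*k/2 - 14*sqrt(2)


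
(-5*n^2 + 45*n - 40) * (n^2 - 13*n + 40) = -5*n^4 + 110*n^3 - 825*n^2 + 2320*n - 1600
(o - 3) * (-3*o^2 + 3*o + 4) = -3*o^3 + 12*o^2 - 5*o - 12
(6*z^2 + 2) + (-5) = 6*z^2 - 3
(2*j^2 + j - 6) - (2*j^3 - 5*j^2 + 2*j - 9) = -2*j^3 + 7*j^2 - j + 3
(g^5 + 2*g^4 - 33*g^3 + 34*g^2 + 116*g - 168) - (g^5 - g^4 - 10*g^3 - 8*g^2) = 3*g^4 - 23*g^3 + 42*g^2 + 116*g - 168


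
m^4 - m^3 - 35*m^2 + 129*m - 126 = (m - 3)^2*(m - 2)*(m + 7)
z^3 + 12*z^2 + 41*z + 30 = (z + 1)*(z + 5)*(z + 6)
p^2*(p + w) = p^3 + p^2*w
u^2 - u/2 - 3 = (u - 2)*(u + 3/2)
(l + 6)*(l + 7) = l^2 + 13*l + 42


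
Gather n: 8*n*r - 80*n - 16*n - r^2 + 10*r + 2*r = n*(8*r - 96) - r^2 + 12*r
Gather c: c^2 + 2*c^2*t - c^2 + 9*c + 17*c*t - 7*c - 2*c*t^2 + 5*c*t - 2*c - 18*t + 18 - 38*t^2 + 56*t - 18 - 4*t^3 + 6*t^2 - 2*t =2*c^2*t + c*(-2*t^2 + 22*t) - 4*t^3 - 32*t^2 + 36*t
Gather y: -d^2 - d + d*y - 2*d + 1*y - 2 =-d^2 - 3*d + y*(d + 1) - 2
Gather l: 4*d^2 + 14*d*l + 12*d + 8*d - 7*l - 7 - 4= 4*d^2 + 20*d + l*(14*d - 7) - 11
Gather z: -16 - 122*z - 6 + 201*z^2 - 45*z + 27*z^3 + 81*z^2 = 27*z^3 + 282*z^2 - 167*z - 22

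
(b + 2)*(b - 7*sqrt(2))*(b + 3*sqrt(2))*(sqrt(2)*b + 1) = sqrt(2)*b^4 - 7*b^3 + 2*sqrt(2)*b^3 - 46*sqrt(2)*b^2 - 14*b^2 - 92*sqrt(2)*b - 42*b - 84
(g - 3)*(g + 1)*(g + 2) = g^3 - 7*g - 6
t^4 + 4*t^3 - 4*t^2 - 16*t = t*(t - 2)*(t + 2)*(t + 4)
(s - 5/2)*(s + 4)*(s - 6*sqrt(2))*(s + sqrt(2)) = s^4 - 5*sqrt(2)*s^3 + 3*s^3/2 - 22*s^2 - 15*sqrt(2)*s^2/2 - 18*s + 50*sqrt(2)*s + 120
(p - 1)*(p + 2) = p^2 + p - 2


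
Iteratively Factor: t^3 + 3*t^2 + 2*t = (t + 1)*(t^2 + 2*t) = t*(t + 1)*(t + 2)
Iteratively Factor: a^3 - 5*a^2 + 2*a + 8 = (a - 4)*(a^2 - a - 2) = (a - 4)*(a - 2)*(a + 1)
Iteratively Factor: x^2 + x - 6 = (x - 2)*(x + 3)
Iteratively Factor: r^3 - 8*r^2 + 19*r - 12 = (r - 1)*(r^2 - 7*r + 12) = (r - 4)*(r - 1)*(r - 3)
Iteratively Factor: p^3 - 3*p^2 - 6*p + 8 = (p - 4)*(p^2 + p - 2) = (p - 4)*(p + 2)*(p - 1)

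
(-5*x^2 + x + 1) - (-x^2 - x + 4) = -4*x^2 + 2*x - 3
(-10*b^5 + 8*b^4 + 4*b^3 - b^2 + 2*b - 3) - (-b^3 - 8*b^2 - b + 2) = -10*b^5 + 8*b^4 + 5*b^3 + 7*b^2 + 3*b - 5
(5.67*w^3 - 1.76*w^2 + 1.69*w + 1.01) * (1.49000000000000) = 8.4483*w^3 - 2.6224*w^2 + 2.5181*w + 1.5049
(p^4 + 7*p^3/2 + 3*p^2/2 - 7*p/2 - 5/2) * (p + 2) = p^5 + 11*p^4/2 + 17*p^3/2 - p^2/2 - 19*p/2 - 5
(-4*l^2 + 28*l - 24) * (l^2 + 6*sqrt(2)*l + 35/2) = -4*l^4 - 24*sqrt(2)*l^3 + 28*l^3 - 94*l^2 + 168*sqrt(2)*l^2 - 144*sqrt(2)*l + 490*l - 420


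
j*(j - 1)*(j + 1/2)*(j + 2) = j^4 + 3*j^3/2 - 3*j^2/2 - j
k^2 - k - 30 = (k - 6)*(k + 5)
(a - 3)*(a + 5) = a^2 + 2*a - 15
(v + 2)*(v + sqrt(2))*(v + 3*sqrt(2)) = v^3 + 2*v^2 + 4*sqrt(2)*v^2 + 6*v + 8*sqrt(2)*v + 12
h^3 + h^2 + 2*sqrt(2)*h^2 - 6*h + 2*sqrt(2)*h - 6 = (h + 1)*(h - sqrt(2))*(h + 3*sqrt(2))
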